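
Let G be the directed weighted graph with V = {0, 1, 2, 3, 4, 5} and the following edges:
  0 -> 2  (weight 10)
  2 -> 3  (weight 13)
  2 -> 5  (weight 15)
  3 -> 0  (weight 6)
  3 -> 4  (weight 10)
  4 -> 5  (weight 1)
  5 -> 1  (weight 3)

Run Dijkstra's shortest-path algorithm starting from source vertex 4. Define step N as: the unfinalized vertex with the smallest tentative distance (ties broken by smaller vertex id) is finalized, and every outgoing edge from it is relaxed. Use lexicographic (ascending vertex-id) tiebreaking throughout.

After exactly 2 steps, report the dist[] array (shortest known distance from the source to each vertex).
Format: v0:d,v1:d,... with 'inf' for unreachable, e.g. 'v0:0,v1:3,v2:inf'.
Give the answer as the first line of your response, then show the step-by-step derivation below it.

v0:inf,v1:4,v2:inf,v3:inf,v4:0,v5:1

step 1: dist = v0:inf,v1:inf,v2:inf,v3:inf,v4:0,v5:1
step 2: dist = v0:inf,v1:4,v2:inf,v3:inf,v4:0,v5:1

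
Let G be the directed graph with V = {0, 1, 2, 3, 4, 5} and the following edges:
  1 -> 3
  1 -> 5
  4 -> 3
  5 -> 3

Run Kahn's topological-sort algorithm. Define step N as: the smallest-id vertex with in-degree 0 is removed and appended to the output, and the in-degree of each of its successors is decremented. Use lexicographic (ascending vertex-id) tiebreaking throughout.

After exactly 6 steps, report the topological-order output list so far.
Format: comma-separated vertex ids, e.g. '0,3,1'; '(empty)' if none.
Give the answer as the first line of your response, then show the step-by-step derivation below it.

0,1,2,4,5,3

step 1: output 0; order=[0]; indeg=(0,0,0,3,0,1)
step 2: output 1; order=[0,1]; indeg=(0,0,0,2,0,0)
step 3: output 2; order=[0,1,2]; indeg=(0,0,0,2,0,0)
step 4: output 4; order=[0,1,2,4]; indeg=(0,0,0,1,0,0)
step 5: output 5; order=[0,1,2,4,5]; indeg=(0,0,0,0,0,0)
step 6: output 3; order=[0,1,2,4,5,3]; indeg=(0,0,0,0,0,0)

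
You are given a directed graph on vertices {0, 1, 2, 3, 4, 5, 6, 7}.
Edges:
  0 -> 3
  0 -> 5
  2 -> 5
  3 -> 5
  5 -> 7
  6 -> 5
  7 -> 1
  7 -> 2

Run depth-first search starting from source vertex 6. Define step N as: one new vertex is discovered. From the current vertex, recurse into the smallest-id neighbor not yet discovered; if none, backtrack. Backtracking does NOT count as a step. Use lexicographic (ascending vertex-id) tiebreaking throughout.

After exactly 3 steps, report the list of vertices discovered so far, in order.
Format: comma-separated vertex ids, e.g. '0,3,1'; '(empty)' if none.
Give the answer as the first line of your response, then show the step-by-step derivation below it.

6,5,7

step 1: discover 6; path=6; order=6
step 2: discover 5; path=6>5; order=6,5
step 3: discover 7; path=6>5>7; order=6,5,7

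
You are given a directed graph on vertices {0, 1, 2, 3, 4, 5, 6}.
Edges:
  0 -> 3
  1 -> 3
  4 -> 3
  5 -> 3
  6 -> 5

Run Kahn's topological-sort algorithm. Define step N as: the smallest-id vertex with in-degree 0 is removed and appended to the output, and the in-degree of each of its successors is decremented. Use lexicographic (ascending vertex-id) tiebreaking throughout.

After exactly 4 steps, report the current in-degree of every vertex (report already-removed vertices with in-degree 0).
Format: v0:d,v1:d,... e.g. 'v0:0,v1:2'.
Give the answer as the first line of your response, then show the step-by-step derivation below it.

v0:0,v1:0,v2:0,v3:1,v4:0,v5:1,v6:0

step 1: output 0; order=[0]; indeg=(0,0,0,3,0,1,0)
step 2: output 1; order=[0,1]; indeg=(0,0,0,2,0,1,0)
step 3: output 2; order=[0,1,2]; indeg=(0,0,0,2,0,1,0)
step 4: output 4; order=[0,1,2,4]; indeg=(0,0,0,1,0,1,0)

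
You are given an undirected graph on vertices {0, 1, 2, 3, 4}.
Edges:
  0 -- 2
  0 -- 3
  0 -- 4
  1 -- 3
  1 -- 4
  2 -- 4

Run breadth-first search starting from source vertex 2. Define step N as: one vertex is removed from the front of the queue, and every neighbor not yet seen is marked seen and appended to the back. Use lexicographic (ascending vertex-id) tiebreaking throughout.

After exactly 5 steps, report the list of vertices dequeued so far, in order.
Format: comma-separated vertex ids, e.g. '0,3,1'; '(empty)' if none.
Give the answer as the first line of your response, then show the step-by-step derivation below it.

2,0,4,3,1

step 1: dequeue 2; queue=[0,4]; order=2
step 2: dequeue 0; queue=[4,3]; order=2,0
step 3: dequeue 4; queue=[3,1]; order=2,0,4
step 4: dequeue 3; queue=[1]; order=2,0,4,3
step 5: dequeue 1; queue=[(empty)]; order=2,0,4,3,1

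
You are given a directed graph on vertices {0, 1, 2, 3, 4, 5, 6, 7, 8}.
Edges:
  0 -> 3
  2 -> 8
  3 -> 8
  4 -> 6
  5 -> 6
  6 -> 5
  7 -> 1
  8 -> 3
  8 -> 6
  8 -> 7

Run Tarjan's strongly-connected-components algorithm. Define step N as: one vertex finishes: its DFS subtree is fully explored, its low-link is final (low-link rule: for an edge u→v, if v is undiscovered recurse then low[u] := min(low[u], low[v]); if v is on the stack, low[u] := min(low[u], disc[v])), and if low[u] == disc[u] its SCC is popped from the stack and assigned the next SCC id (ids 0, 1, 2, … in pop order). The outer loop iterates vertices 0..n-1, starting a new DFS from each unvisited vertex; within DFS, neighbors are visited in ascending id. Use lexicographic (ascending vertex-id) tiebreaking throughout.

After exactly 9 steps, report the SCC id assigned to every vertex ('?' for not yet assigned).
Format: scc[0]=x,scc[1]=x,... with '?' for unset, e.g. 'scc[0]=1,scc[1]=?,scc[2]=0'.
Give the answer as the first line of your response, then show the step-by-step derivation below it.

scc[0]=4,scc[1]=1,scc[2]=5,scc[3]=3,scc[4]=6,scc[5]=0,scc[6]=0,scc[7]=2,scc[8]=3

step 1: low=(low[0]=0,low[1]=?,low[2]=?,low[3]=1,low[4]=?,low[5]=3,low[6]=3,low[7]=?,low[8]=1); scc=(scc[0]=?,scc[1]=?,scc[2]=?,scc[3]=?,scc[4]=?,scc[5]=?,scc[6]=?,scc[7]=?,scc[8]=?)
step 2: low=(low[0]=0,low[1]=?,low[2]=?,low[3]=1,low[4]=?,low[5]=3,low[6]=3,low[7]=?,low[8]=1); scc=(scc[0]=?,scc[1]=?,scc[2]=?,scc[3]=?,scc[4]=?,scc[5]=0,scc[6]=0,scc[7]=?,scc[8]=?)
step 3: low=(low[0]=0,low[1]=6,low[2]=?,low[3]=1,low[4]=?,low[5]=3,low[6]=3,low[7]=5,low[8]=1); scc=(scc[0]=?,scc[1]=1,scc[2]=?,scc[3]=?,scc[4]=?,scc[5]=0,scc[6]=0,scc[7]=?,scc[8]=?)
step 4: low=(low[0]=0,low[1]=6,low[2]=?,low[3]=1,low[4]=?,low[5]=3,low[6]=3,low[7]=5,low[8]=1); scc=(scc[0]=?,scc[1]=1,scc[2]=?,scc[3]=?,scc[4]=?,scc[5]=0,scc[6]=0,scc[7]=2,scc[8]=?)
step 5: low=(low[0]=0,low[1]=6,low[2]=?,low[3]=1,low[4]=?,low[5]=3,low[6]=3,low[7]=5,low[8]=1); scc=(scc[0]=?,scc[1]=1,scc[2]=?,scc[3]=?,scc[4]=?,scc[5]=0,scc[6]=0,scc[7]=2,scc[8]=?)
step 6: low=(low[0]=0,low[1]=6,low[2]=?,low[3]=1,low[4]=?,low[5]=3,low[6]=3,low[7]=5,low[8]=1); scc=(scc[0]=?,scc[1]=1,scc[2]=?,scc[3]=3,scc[4]=?,scc[5]=0,scc[6]=0,scc[7]=2,scc[8]=3)
step 7: low=(low[0]=0,low[1]=6,low[2]=?,low[3]=1,low[4]=?,low[5]=3,low[6]=3,low[7]=5,low[8]=1); scc=(scc[0]=4,scc[1]=1,scc[2]=?,scc[3]=3,scc[4]=?,scc[5]=0,scc[6]=0,scc[7]=2,scc[8]=3)
step 8: low=(low[0]=0,low[1]=6,low[2]=7,low[3]=1,low[4]=?,low[5]=3,low[6]=3,low[7]=5,low[8]=1); scc=(scc[0]=4,scc[1]=1,scc[2]=5,scc[3]=3,scc[4]=?,scc[5]=0,scc[6]=0,scc[7]=2,scc[8]=3)
step 9: low=(low[0]=0,low[1]=6,low[2]=7,low[3]=1,low[4]=8,low[5]=3,low[6]=3,low[7]=5,low[8]=1); scc=(scc[0]=4,scc[1]=1,scc[2]=5,scc[3]=3,scc[4]=6,scc[5]=0,scc[6]=0,scc[7]=2,scc[8]=3)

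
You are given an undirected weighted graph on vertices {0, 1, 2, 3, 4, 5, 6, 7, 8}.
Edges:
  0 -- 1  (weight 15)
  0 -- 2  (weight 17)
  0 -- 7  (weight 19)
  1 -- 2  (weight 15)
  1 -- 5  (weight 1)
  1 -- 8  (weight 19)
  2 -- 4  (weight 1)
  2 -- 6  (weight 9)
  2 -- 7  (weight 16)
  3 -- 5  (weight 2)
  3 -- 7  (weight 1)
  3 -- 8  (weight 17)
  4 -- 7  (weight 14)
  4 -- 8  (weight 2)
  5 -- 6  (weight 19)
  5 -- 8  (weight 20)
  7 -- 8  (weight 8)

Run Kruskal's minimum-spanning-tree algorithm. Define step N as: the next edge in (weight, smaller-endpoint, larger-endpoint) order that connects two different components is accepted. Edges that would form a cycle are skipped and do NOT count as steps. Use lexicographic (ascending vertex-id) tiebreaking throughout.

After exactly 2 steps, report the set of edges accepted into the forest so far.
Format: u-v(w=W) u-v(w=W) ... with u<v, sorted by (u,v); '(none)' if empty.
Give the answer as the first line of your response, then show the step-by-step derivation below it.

1-5(w=1) 2-4(w=1)

step 1: add edge 1-5 (w=1); MST = {1-5(w=1)}
step 2: add edge 2-4 (w=1); MST = {1-5(w=1) 2-4(w=1)}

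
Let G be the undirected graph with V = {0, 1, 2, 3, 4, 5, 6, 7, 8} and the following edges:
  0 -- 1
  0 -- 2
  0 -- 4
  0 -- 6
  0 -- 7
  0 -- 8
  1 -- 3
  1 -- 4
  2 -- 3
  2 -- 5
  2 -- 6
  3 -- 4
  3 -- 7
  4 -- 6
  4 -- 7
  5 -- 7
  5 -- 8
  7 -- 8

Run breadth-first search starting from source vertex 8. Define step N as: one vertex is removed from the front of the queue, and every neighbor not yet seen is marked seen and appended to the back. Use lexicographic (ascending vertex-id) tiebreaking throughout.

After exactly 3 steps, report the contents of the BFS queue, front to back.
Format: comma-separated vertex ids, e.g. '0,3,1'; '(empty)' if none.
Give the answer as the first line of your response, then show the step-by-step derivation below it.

7,1,2,4,6

step 1: dequeue 8; queue=[0,5,7]; order=8
step 2: dequeue 0; queue=[5,7,1,2,4,6]; order=8,0
step 3: dequeue 5; queue=[7,1,2,4,6]; order=8,0,5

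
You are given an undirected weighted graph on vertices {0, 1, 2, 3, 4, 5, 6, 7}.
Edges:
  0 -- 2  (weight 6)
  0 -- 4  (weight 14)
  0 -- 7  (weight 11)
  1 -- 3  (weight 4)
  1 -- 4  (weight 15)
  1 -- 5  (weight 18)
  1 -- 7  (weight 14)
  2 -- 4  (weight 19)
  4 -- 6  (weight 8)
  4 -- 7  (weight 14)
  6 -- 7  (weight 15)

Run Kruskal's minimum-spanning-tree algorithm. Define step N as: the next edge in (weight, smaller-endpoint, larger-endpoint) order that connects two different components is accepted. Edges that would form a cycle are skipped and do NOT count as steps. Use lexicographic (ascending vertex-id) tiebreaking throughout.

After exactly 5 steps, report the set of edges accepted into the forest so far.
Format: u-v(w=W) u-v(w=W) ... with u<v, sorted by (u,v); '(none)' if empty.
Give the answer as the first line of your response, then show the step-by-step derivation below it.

0-2(w=6) 0-4(w=14) 0-7(w=11) 1-3(w=4) 4-6(w=8)

step 1: add edge 1-3 (w=4); MST = {1-3(w=4)}
step 2: add edge 0-2 (w=6); MST = {0-2(w=6) 1-3(w=4)}
step 3: add edge 4-6 (w=8); MST = {0-2(w=6) 1-3(w=4) 4-6(w=8)}
step 4: add edge 0-7 (w=11); MST = {0-2(w=6) 0-7(w=11) 1-3(w=4) 4-6(w=8)}
step 5: add edge 0-4 (w=14); MST = {0-2(w=6) 0-4(w=14) 0-7(w=11) 1-3(w=4) 4-6(w=8)}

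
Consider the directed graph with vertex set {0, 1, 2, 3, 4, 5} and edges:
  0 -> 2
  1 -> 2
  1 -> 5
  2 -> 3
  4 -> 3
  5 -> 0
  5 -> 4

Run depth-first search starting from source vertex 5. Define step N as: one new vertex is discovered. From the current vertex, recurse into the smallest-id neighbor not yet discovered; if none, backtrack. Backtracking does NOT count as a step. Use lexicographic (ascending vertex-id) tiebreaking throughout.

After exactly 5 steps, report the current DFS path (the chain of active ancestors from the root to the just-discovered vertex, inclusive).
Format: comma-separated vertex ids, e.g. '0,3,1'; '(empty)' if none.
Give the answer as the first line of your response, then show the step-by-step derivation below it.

5,4

step 1: discover 5; path=5; order=5
step 2: discover 0; path=5>0; order=5,0
step 3: discover 2; path=5>0>2; order=5,0,2
step 4: discover 3; path=5>0>2>3; order=5,0,2,3
step 5: discover 4; path=5>4; order=5,0,2,3,4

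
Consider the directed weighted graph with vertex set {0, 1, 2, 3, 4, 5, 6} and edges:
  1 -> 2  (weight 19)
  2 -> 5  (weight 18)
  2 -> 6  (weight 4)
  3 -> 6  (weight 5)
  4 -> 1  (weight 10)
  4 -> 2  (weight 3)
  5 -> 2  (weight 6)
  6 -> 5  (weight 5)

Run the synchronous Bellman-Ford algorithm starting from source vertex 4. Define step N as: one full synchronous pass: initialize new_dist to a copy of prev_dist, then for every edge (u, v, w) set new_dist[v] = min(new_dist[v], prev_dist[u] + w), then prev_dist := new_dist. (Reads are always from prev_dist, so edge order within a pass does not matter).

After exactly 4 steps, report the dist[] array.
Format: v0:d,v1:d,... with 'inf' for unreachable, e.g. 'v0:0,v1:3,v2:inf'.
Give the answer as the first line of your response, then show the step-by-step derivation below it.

v0:inf,v1:10,v2:3,v3:inf,v4:0,v5:12,v6:7

step 1: dist = v0:inf,v1:10,v2:3,v3:inf,v4:0,v5:inf,v6:inf
step 2: dist = v0:inf,v1:10,v2:3,v3:inf,v4:0,v5:21,v6:7
step 3: dist = v0:inf,v1:10,v2:3,v3:inf,v4:0,v5:12,v6:7
step 4: dist = v0:inf,v1:10,v2:3,v3:inf,v4:0,v5:12,v6:7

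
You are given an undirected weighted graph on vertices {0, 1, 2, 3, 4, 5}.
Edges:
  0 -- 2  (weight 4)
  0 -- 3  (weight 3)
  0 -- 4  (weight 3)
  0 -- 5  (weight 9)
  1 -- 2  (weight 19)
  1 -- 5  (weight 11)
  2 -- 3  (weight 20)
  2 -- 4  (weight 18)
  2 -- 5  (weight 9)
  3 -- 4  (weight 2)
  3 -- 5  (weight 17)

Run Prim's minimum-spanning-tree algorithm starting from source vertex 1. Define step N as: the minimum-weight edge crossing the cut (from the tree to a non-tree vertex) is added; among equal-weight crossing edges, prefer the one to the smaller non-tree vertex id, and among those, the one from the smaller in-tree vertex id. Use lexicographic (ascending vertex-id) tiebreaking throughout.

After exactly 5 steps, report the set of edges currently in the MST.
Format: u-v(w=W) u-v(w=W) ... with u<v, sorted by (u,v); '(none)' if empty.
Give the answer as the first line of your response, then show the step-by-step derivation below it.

0-2(w=4) 0-3(w=3) 0-5(w=9) 1-5(w=11) 3-4(w=2)

step 1: add edge 1-5 (w=11); MST = {1-5(w=11)}
step 2: add edge 0-5 (w=9); MST = {0-5(w=9) 1-5(w=11)}
step 3: add edge 0-3 (w=3); MST = {0-3(w=3) 0-5(w=9) 1-5(w=11)}
step 4: add edge 3-4 (w=2); MST = {0-3(w=3) 0-5(w=9) 1-5(w=11) 3-4(w=2)}
step 5: add edge 0-2 (w=4); MST = {0-2(w=4) 0-3(w=3) 0-5(w=9) 1-5(w=11) 3-4(w=2)}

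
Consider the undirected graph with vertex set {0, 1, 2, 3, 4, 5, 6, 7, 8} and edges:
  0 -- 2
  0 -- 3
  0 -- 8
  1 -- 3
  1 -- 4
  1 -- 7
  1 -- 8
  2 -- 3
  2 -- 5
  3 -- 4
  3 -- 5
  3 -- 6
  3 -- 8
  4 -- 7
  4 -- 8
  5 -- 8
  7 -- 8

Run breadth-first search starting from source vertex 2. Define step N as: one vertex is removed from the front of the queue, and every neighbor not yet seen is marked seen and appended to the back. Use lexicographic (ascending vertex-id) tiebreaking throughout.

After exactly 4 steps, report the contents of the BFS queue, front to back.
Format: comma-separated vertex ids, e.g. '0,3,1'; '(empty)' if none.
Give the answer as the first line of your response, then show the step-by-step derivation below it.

8,1,4,6

step 1: dequeue 2; queue=[0,3,5]; order=2
step 2: dequeue 0; queue=[3,5,8]; order=2,0
step 3: dequeue 3; queue=[5,8,1,4,6]; order=2,0,3
step 4: dequeue 5; queue=[8,1,4,6]; order=2,0,3,5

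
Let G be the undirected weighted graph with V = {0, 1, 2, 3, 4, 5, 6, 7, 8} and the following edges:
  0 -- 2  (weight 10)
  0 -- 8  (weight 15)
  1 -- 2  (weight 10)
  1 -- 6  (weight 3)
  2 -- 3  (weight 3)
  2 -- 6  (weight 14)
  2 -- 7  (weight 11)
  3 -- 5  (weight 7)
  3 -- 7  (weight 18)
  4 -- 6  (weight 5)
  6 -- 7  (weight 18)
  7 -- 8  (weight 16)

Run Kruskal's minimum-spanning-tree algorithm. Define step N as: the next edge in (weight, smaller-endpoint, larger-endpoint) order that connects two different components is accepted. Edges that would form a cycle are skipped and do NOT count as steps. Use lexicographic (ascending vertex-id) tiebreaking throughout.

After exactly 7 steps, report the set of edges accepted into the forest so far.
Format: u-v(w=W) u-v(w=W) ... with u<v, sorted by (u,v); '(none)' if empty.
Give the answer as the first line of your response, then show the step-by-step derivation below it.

0-2(w=10) 1-2(w=10) 1-6(w=3) 2-3(w=3) 2-7(w=11) 3-5(w=7) 4-6(w=5)

step 1: add edge 1-6 (w=3); MST = {1-6(w=3)}
step 2: add edge 2-3 (w=3); MST = {1-6(w=3) 2-3(w=3)}
step 3: add edge 4-6 (w=5); MST = {1-6(w=3) 2-3(w=3) 4-6(w=5)}
step 4: add edge 3-5 (w=7); MST = {1-6(w=3) 2-3(w=3) 3-5(w=7) 4-6(w=5)}
step 5: add edge 0-2 (w=10); MST = {0-2(w=10) 1-6(w=3) 2-3(w=3) 3-5(w=7) 4-6(w=5)}
step 6: add edge 1-2 (w=10); MST = {0-2(w=10) 1-2(w=10) 1-6(w=3) 2-3(w=3) 3-5(w=7) 4-6(w=5)}
step 7: add edge 2-7 (w=11); MST = {0-2(w=10) 1-2(w=10) 1-6(w=3) 2-3(w=3) 2-7(w=11) 3-5(w=7) 4-6(w=5)}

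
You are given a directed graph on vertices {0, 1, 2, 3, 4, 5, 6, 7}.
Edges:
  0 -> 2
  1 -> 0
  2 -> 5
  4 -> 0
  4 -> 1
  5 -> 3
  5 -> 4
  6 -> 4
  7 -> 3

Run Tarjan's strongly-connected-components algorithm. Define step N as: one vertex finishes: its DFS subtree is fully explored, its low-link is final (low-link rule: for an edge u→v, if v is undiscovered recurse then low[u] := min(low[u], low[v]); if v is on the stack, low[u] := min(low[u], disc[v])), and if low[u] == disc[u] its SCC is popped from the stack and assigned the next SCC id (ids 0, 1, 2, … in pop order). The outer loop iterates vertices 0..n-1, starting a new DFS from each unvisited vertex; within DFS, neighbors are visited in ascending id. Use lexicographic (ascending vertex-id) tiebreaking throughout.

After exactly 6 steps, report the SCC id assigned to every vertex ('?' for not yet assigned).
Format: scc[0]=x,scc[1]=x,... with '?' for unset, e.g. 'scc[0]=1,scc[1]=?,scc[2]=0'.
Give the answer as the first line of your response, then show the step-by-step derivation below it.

scc[0]=1,scc[1]=1,scc[2]=1,scc[3]=0,scc[4]=1,scc[5]=1,scc[6]=?,scc[7]=?

step 1: low=(low[0]=0,low[1]=?,low[2]=1,low[3]=3,low[4]=?,low[5]=2,low[6]=?,low[7]=?); scc=(scc[0]=?,scc[1]=?,scc[2]=?,scc[3]=0,scc[4]=?,scc[5]=?,scc[6]=?,scc[7]=?)
step 2: low=(low[0]=0,low[1]=0,low[2]=1,low[3]=3,low[4]=0,low[5]=2,low[6]=?,low[7]=?); scc=(scc[0]=?,scc[1]=?,scc[2]=?,scc[3]=0,scc[4]=?,scc[5]=?,scc[6]=?,scc[7]=?)
step 3: low=(low[0]=0,low[1]=0,low[2]=1,low[3]=3,low[4]=0,low[5]=2,low[6]=?,low[7]=?); scc=(scc[0]=?,scc[1]=?,scc[2]=?,scc[3]=0,scc[4]=?,scc[5]=?,scc[6]=?,scc[7]=?)
step 4: low=(low[0]=0,low[1]=0,low[2]=1,low[3]=3,low[4]=0,low[5]=0,low[6]=?,low[7]=?); scc=(scc[0]=?,scc[1]=?,scc[2]=?,scc[3]=0,scc[4]=?,scc[5]=?,scc[6]=?,scc[7]=?)
step 5: low=(low[0]=0,low[1]=0,low[2]=0,low[3]=3,low[4]=0,low[5]=0,low[6]=?,low[7]=?); scc=(scc[0]=?,scc[1]=?,scc[2]=?,scc[3]=0,scc[4]=?,scc[5]=?,scc[6]=?,scc[7]=?)
step 6: low=(low[0]=0,low[1]=0,low[2]=0,low[3]=3,low[4]=0,low[5]=0,low[6]=?,low[7]=?); scc=(scc[0]=1,scc[1]=1,scc[2]=1,scc[3]=0,scc[4]=1,scc[5]=1,scc[6]=?,scc[7]=?)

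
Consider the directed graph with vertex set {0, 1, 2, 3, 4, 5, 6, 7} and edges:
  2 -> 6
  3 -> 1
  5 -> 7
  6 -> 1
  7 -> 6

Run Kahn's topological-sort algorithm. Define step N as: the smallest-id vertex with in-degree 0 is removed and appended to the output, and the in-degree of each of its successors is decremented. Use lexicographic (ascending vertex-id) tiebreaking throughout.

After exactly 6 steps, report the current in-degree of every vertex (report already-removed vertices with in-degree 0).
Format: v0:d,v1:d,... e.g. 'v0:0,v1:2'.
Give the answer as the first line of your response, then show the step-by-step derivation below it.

v0:0,v1:1,v2:0,v3:0,v4:0,v5:0,v6:0,v7:0

step 1: output 0; order=[0]; indeg=(0,2,0,0,0,0,2,1)
step 2: output 2; order=[0,2]; indeg=(0,2,0,0,0,0,1,1)
step 3: output 3; order=[0,2,3]; indeg=(0,1,0,0,0,0,1,1)
step 4: output 4; order=[0,2,3,4]; indeg=(0,1,0,0,0,0,1,1)
step 5: output 5; order=[0,2,3,4,5]; indeg=(0,1,0,0,0,0,1,0)
step 6: output 7; order=[0,2,3,4,5,7]; indeg=(0,1,0,0,0,0,0,0)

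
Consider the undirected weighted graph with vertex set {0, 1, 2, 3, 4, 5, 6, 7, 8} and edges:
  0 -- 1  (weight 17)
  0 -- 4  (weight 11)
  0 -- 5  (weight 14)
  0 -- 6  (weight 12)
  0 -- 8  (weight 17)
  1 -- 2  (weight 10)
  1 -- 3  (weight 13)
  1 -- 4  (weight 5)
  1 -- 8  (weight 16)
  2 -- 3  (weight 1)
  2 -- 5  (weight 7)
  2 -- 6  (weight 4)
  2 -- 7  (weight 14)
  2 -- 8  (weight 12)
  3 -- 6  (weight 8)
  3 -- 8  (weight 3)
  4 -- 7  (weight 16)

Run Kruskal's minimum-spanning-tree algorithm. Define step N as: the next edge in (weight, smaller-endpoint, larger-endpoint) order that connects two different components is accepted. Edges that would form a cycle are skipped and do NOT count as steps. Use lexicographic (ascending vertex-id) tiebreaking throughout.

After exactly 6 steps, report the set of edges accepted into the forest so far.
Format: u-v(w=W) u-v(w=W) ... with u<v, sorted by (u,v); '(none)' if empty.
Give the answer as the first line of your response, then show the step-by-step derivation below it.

1-2(w=10) 1-4(w=5) 2-3(w=1) 2-5(w=7) 2-6(w=4) 3-8(w=3)

step 1: add edge 2-3 (w=1); MST = {2-3(w=1)}
step 2: add edge 3-8 (w=3); MST = {2-3(w=1) 3-8(w=3)}
step 3: add edge 2-6 (w=4); MST = {2-3(w=1) 2-6(w=4) 3-8(w=3)}
step 4: add edge 1-4 (w=5); MST = {1-4(w=5) 2-3(w=1) 2-6(w=4) 3-8(w=3)}
step 5: add edge 2-5 (w=7); MST = {1-4(w=5) 2-3(w=1) 2-5(w=7) 2-6(w=4) 3-8(w=3)}
step 6: add edge 1-2 (w=10); MST = {1-2(w=10) 1-4(w=5) 2-3(w=1) 2-5(w=7) 2-6(w=4) 3-8(w=3)}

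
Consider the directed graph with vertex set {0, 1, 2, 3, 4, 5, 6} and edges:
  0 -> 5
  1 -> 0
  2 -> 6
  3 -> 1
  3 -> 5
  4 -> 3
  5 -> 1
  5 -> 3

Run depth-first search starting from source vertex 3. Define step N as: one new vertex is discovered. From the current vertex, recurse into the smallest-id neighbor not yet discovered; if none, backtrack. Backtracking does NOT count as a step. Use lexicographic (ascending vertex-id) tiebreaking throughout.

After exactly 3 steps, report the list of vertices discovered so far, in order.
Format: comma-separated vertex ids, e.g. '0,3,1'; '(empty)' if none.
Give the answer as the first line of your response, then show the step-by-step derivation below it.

3,1,0

step 1: discover 3; path=3; order=3
step 2: discover 1; path=3>1; order=3,1
step 3: discover 0; path=3>1>0; order=3,1,0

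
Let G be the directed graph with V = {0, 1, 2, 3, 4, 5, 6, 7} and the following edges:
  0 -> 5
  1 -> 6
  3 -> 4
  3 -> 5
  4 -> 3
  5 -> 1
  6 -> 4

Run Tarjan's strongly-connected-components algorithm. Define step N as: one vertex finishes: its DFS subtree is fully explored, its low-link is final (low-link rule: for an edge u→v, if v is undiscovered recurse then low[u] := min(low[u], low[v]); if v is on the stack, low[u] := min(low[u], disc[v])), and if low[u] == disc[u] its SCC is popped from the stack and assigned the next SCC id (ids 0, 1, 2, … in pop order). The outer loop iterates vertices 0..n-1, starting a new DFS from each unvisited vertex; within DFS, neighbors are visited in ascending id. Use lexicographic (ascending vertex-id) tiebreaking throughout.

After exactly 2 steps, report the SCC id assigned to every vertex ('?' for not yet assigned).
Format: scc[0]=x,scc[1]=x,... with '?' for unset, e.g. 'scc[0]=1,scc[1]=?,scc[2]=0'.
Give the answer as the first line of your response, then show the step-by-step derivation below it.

scc[0]=?,scc[1]=?,scc[2]=?,scc[3]=?,scc[4]=?,scc[5]=?,scc[6]=?,scc[7]=?

step 1: low=(low[0]=0,low[1]=2,low[2]=?,low[3]=1,low[4]=4,low[5]=1,low[6]=3,low[7]=?); scc=(scc[0]=?,scc[1]=?,scc[2]=?,scc[3]=?,scc[4]=?,scc[5]=?,scc[6]=?,scc[7]=?)
step 2: low=(low[0]=0,low[1]=2,low[2]=?,low[3]=1,low[4]=1,low[5]=1,low[6]=3,low[7]=?); scc=(scc[0]=?,scc[1]=?,scc[2]=?,scc[3]=?,scc[4]=?,scc[5]=?,scc[6]=?,scc[7]=?)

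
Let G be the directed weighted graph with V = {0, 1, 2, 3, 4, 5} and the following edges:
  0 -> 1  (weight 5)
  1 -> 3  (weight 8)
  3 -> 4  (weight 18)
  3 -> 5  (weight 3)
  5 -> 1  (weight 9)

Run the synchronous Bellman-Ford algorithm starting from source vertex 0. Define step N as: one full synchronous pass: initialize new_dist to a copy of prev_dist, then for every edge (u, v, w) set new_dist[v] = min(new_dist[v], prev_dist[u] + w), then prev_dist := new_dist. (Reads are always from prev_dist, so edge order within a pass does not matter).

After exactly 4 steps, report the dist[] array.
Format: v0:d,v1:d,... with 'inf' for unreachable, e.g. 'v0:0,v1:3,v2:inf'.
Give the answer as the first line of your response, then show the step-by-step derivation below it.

v0:0,v1:5,v2:inf,v3:13,v4:31,v5:16

step 1: dist = v0:0,v1:5,v2:inf,v3:inf,v4:inf,v5:inf
step 2: dist = v0:0,v1:5,v2:inf,v3:13,v4:inf,v5:inf
step 3: dist = v0:0,v1:5,v2:inf,v3:13,v4:31,v5:16
step 4: dist = v0:0,v1:5,v2:inf,v3:13,v4:31,v5:16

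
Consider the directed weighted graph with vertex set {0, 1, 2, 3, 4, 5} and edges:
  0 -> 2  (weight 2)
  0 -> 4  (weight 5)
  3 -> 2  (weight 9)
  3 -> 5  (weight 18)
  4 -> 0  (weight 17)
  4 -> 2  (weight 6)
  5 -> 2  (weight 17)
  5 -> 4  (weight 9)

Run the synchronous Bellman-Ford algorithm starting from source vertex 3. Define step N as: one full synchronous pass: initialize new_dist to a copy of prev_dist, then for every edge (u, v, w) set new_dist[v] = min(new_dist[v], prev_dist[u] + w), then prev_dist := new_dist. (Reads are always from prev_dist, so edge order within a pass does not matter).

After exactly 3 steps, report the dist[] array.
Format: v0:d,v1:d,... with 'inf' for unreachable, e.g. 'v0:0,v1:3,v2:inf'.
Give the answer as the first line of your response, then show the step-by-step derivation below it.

v0:44,v1:inf,v2:9,v3:0,v4:27,v5:18

step 1: dist = v0:inf,v1:inf,v2:9,v3:0,v4:inf,v5:18
step 2: dist = v0:inf,v1:inf,v2:9,v3:0,v4:27,v5:18
step 3: dist = v0:44,v1:inf,v2:9,v3:0,v4:27,v5:18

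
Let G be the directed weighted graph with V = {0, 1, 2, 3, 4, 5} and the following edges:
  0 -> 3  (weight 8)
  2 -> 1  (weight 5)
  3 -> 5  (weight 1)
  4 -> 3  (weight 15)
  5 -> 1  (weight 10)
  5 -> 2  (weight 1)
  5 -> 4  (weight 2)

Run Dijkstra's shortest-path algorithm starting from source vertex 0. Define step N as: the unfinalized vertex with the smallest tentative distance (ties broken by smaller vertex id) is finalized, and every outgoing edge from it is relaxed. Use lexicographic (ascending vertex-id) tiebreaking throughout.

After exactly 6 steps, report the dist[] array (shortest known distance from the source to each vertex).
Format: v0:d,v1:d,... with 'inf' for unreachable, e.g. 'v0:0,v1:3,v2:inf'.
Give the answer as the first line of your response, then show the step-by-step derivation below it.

v0:0,v1:15,v2:10,v3:8,v4:11,v5:9

step 1: dist = v0:0,v1:inf,v2:inf,v3:8,v4:inf,v5:inf
step 2: dist = v0:0,v1:inf,v2:inf,v3:8,v4:inf,v5:9
step 3: dist = v0:0,v1:19,v2:10,v3:8,v4:11,v5:9
step 4: dist = v0:0,v1:15,v2:10,v3:8,v4:11,v5:9
step 5: dist = v0:0,v1:15,v2:10,v3:8,v4:11,v5:9
step 6: dist = v0:0,v1:15,v2:10,v3:8,v4:11,v5:9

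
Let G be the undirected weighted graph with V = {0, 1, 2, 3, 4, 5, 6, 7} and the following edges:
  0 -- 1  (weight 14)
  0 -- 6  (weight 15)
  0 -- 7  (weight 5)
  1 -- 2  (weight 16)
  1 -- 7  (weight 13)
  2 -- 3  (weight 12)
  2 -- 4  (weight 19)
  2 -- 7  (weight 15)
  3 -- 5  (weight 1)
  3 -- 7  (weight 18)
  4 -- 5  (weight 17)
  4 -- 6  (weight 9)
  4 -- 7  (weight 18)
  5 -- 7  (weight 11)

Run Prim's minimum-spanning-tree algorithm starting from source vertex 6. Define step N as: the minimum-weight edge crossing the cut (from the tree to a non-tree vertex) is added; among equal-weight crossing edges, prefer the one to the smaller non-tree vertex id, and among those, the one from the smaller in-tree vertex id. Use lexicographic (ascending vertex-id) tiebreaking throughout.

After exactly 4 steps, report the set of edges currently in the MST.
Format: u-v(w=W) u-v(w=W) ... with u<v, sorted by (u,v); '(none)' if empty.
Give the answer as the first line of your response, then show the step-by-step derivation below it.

0-6(w=15) 0-7(w=5) 4-6(w=9) 5-7(w=11)

step 1: add edge 4-6 (w=9); MST = {4-6(w=9)}
step 2: add edge 0-6 (w=15); MST = {0-6(w=15) 4-6(w=9)}
step 3: add edge 0-7 (w=5); MST = {0-6(w=15) 0-7(w=5) 4-6(w=9)}
step 4: add edge 5-7 (w=11); MST = {0-6(w=15) 0-7(w=5) 4-6(w=9) 5-7(w=11)}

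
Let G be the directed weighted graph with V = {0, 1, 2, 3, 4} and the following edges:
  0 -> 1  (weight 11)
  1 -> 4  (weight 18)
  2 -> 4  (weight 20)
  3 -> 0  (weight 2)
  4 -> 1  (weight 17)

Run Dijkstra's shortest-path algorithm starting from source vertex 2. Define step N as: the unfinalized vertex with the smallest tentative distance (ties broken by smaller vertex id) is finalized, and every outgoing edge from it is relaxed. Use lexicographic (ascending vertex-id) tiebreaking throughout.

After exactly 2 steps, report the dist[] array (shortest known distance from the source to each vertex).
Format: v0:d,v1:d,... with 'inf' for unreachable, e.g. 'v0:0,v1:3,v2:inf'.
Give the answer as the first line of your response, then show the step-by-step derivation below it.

v0:inf,v1:37,v2:0,v3:inf,v4:20

step 1: dist = v0:inf,v1:inf,v2:0,v3:inf,v4:20
step 2: dist = v0:inf,v1:37,v2:0,v3:inf,v4:20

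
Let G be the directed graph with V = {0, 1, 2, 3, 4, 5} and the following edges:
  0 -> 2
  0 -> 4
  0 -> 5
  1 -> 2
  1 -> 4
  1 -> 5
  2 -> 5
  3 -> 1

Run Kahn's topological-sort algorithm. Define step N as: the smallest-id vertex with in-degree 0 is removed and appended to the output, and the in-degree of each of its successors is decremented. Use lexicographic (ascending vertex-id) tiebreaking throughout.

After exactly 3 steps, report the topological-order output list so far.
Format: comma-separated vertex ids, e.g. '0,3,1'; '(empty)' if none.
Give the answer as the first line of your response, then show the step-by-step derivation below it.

0,3,1

step 1: output 0; order=[0]; indeg=(0,1,1,0,1,2)
step 2: output 3; order=[0,3]; indeg=(0,0,1,0,1,2)
step 3: output 1; order=[0,3,1]; indeg=(0,0,0,0,0,1)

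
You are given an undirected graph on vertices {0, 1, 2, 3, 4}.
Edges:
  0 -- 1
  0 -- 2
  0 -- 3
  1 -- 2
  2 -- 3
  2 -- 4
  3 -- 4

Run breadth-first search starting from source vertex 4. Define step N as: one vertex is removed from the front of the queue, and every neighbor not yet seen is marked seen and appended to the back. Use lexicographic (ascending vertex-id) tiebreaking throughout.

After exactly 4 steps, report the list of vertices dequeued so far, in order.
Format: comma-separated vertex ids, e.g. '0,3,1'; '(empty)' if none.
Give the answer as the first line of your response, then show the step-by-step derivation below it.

4,2,3,0

step 1: dequeue 4; queue=[2,3]; order=4
step 2: dequeue 2; queue=[3,0,1]; order=4,2
step 3: dequeue 3; queue=[0,1]; order=4,2,3
step 4: dequeue 0; queue=[1]; order=4,2,3,0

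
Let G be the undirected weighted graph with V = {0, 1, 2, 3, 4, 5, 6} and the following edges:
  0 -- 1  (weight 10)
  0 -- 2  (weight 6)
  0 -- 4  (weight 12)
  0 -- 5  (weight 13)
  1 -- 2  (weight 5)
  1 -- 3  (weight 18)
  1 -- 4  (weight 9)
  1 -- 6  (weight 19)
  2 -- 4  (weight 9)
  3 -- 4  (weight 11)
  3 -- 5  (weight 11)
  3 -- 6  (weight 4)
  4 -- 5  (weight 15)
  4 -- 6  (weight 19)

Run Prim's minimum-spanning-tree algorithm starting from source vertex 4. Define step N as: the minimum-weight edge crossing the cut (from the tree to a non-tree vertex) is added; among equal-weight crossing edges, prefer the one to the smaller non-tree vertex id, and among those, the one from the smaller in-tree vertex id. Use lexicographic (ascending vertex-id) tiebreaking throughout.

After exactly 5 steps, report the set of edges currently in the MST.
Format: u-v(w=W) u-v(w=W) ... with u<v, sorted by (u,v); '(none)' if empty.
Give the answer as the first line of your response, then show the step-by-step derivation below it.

0-2(w=6) 1-2(w=5) 1-4(w=9) 3-4(w=11) 3-6(w=4)

step 1: add edge 1-4 (w=9); MST = {1-4(w=9)}
step 2: add edge 1-2 (w=5); MST = {1-2(w=5) 1-4(w=9)}
step 3: add edge 0-2 (w=6); MST = {0-2(w=6) 1-2(w=5) 1-4(w=9)}
step 4: add edge 3-4 (w=11); MST = {0-2(w=6) 1-2(w=5) 1-4(w=9) 3-4(w=11)}
step 5: add edge 3-6 (w=4); MST = {0-2(w=6) 1-2(w=5) 1-4(w=9) 3-4(w=11) 3-6(w=4)}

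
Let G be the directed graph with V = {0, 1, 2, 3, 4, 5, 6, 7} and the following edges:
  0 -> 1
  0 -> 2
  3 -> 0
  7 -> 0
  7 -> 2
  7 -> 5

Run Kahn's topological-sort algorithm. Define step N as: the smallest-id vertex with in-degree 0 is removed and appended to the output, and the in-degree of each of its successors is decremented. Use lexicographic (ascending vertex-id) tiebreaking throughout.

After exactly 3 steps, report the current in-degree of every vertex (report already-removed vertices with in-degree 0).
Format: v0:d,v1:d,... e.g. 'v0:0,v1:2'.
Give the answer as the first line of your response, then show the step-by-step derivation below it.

v0:1,v1:1,v2:2,v3:0,v4:0,v5:1,v6:0,v7:0

step 1: output 3; order=[3]; indeg=(1,1,2,0,0,1,0,0)
step 2: output 4; order=[3,4]; indeg=(1,1,2,0,0,1,0,0)
step 3: output 6; order=[3,4,6]; indeg=(1,1,2,0,0,1,0,0)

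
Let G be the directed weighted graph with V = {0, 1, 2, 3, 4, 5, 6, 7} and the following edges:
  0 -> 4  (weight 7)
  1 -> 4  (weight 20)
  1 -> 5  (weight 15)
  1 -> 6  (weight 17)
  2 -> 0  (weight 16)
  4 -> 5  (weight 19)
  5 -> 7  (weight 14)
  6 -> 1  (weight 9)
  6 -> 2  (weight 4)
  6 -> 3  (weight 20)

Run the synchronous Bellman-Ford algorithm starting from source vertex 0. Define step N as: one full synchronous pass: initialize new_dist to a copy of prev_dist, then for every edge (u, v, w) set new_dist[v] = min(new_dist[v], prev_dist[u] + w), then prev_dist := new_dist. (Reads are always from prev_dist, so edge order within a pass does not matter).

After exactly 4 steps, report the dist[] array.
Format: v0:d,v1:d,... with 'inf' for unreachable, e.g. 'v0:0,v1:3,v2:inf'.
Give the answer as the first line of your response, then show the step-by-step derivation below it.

v0:0,v1:inf,v2:inf,v3:inf,v4:7,v5:26,v6:inf,v7:40

step 1: dist = v0:0,v1:inf,v2:inf,v3:inf,v4:7,v5:inf,v6:inf,v7:inf
step 2: dist = v0:0,v1:inf,v2:inf,v3:inf,v4:7,v5:26,v6:inf,v7:inf
step 3: dist = v0:0,v1:inf,v2:inf,v3:inf,v4:7,v5:26,v6:inf,v7:40
step 4: dist = v0:0,v1:inf,v2:inf,v3:inf,v4:7,v5:26,v6:inf,v7:40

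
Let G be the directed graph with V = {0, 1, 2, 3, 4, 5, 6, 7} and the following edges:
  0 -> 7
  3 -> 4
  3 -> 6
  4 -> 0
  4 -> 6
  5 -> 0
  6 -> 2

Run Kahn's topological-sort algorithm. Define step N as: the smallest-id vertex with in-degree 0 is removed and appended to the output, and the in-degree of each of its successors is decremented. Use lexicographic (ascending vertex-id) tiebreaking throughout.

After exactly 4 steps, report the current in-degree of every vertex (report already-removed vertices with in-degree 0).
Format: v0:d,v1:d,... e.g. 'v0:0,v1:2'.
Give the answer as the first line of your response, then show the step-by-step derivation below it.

v0:0,v1:0,v2:1,v3:0,v4:0,v5:0,v6:0,v7:1

step 1: output 1; order=[1]; indeg=(2,0,1,0,1,0,2,1)
step 2: output 3; order=[1,3]; indeg=(2,0,1,0,0,0,1,1)
step 3: output 4; order=[1,3,4]; indeg=(1,0,1,0,0,0,0,1)
step 4: output 5; order=[1,3,4,5]; indeg=(0,0,1,0,0,0,0,1)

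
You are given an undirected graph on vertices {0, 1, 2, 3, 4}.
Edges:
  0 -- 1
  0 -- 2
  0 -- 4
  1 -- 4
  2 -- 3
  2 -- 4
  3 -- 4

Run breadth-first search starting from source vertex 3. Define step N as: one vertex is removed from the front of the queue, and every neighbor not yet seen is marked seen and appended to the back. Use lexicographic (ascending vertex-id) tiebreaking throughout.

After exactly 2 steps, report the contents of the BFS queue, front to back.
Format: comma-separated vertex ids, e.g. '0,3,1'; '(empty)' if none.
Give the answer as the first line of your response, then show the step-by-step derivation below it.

4,0

step 1: dequeue 3; queue=[2,4]; order=3
step 2: dequeue 2; queue=[4,0]; order=3,2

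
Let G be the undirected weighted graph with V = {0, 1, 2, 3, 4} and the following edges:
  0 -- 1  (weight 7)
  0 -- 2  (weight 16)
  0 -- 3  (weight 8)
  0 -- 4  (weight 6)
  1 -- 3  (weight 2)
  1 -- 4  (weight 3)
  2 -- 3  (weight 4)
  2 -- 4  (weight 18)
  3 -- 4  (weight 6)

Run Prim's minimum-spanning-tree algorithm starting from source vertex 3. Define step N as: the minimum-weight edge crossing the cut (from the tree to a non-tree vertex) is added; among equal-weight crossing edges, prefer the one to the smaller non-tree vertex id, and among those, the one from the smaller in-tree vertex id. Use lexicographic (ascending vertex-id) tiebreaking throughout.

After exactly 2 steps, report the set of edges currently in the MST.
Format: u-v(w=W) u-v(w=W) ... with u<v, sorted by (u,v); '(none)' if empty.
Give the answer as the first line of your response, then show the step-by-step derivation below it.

1-3(w=2) 1-4(w=3)

step 1: add edge 1-3 (w=2); MST = {1-3(w=2)}
step 2: add edge 1-4 (w=3); MST = {1-3(w=2) 1-4(w=3)}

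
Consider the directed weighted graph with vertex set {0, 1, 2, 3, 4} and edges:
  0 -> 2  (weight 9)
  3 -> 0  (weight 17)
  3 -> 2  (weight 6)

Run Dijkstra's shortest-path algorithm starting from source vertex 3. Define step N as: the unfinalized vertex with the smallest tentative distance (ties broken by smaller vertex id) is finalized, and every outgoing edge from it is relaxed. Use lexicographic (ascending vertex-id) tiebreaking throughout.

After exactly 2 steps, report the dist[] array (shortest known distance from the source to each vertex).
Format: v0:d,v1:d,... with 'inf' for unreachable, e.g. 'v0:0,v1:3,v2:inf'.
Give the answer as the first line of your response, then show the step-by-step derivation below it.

v0:17,v1:inf,v2:6,v3:0,v4:inf

step 1: dist = v0:17,v1:inf,v2:6,v3:0,v4:inf
step 2: dist = v0:17,v1:inf,v2:6,v3:0,v4:inf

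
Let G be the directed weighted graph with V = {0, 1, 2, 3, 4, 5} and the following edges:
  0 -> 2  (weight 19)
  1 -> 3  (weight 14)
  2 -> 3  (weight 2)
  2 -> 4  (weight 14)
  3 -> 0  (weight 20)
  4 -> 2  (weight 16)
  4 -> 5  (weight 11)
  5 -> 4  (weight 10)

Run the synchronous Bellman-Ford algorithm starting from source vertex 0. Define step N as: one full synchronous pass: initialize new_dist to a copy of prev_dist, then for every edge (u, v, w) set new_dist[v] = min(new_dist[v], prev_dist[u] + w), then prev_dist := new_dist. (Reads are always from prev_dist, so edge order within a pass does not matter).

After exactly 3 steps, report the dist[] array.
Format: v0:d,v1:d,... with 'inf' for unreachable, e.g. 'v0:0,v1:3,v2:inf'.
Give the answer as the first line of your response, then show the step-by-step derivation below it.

v0:0,v1:inf,v2:19,v3:21,v4:33,v5:44

step 1: dist = v0:0,v1:inf,v2:19,v3:inf,v4:inf,v5:inf
step 2: dist = v0:0,v1:inf,v2:19,v3:21,v4:33,v5:inf
step 3: dist = v0:0,v1:inf,v2:19,v3:21,v4:33,v5:44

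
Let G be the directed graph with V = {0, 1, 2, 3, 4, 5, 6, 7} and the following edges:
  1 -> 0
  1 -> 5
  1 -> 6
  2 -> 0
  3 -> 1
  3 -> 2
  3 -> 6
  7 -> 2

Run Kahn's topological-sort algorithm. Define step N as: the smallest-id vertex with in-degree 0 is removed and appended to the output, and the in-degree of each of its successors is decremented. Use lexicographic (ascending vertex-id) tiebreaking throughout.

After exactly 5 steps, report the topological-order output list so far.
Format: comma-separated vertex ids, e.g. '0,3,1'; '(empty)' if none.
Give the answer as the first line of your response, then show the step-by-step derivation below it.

3,1,4,5,6

step 1: output 3; order=[3]; indeg=(2,0,1,0,0,1,1,0)
step 2: output 1; order=[3,1]; indeg=(1,0,1,0,0,0,0,0)
step 3: output 4; order=[3,1,4]; indeg=(1,0,1,0,0,0,0,0)
step 4: output 5; order=[3,1,4,5]; indeg=(1,0,1,0,0,0,0,0)
step 5: output 6; order=[3,1,4,5,6]; indeg=(1,0,1,0,0,0,0,0)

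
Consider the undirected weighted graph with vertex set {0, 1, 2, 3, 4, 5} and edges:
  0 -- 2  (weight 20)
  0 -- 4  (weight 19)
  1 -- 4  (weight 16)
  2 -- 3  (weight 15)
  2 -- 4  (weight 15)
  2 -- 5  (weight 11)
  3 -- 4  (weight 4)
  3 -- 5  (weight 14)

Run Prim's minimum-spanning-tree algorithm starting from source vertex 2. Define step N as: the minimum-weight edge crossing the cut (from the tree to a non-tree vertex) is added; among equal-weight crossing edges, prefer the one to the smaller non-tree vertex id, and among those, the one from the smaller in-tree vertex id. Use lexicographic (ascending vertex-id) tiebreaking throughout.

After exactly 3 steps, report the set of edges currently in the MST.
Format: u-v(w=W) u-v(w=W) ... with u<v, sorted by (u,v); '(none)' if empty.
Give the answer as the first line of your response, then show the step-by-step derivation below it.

2-5(w=11) 3-4(w=4) 3-5(w=14)

step 1: add edge 2-5 (w=11); MST = {2-5(w=11)}
step 2: add edge 3-5 (w=14); MST = {2-5(w=11) 3-5(w=14)}
step 3: add edge 3-4 (w=4); MST = {2-5(w=11) 3-4(w=4) 3-5(w=14)}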